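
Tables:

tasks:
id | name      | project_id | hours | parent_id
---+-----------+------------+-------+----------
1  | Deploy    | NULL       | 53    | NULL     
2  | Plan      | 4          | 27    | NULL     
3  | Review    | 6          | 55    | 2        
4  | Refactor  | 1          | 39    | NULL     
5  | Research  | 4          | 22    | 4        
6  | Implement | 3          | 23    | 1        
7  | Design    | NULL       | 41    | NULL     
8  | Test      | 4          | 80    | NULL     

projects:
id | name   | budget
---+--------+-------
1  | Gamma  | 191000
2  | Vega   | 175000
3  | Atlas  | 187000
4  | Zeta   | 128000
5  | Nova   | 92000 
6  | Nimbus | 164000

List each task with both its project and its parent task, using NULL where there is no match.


Two LEFT JOINs from the same base table tasks: one to projects via project_id, one to tasks itself via parent_id. Both are LEFT so every task is preserved.
Match against projects:
  - task 1 (Deploy): project_id=NULL, no match -> kept with NULL
  - task 2 (Plan): project_id=4 -> matches Zeta
  - task 3 (Review): project_id=6 -> matches Nimbus
  - task 4 (Refactor): project_id=1 -> matches Gamma
  - task 5 (Research): project_id=4 -> matches Zeta
  - task 6 (Implement): project_id=3 -> matches Atlas
  - task 7 (Design): project_id=NULL, no match -> kept with NULL
  - task 8 (Test): project_id=4 -> matches Zeta
Match against tasks (self):
  - task 1 (Deploy): parent_id=NULL -> NULL
  - task 2 (Plan): parent_id=NULL -> NULL
  - task 3 (Review): parent_id=2 -> Plan
  - task 4 (Refactor): parent_id=NULL -> NULL
  - task 5 (Research): parent_id=4 -> Refactor
  - task 6 (Implement): parent_id=1 -> Deploy
  - task 7 (Design): parent_id=NULL -> NULL
  - task 8 (Test): parent_id=NULL -> NULL

SQL:
SELECT a.name, b.name AS project, c.name AS parent
FROM tasks a
LEFT JOIN projects b ON a.project_id = b.id
LEFT JOIN tasks c ON a.parent_id = c.id

Result:
name      | project | parent  
----------+---------+---------
Deploy    | NULL    | NULL    
Plan      | Zeta    | NULL    
Review    | Nimbus  | Plan    
Refactor  | Gamma   | NULL    
Research  | Zeta    | Refactor
Implement | Atlas   | Deploy  
Design    | NULL    | NULL    
Test      | Zeta    | NULL    


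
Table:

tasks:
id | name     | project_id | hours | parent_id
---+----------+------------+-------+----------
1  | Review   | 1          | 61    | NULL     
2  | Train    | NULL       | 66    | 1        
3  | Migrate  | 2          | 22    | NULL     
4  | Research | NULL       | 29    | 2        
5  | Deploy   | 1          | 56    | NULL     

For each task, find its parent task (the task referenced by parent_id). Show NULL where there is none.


This is a self-join: tasks is joined to a second copy of itself, matching each row's parent_id to another row's id. Use LEFT JOIN so rows with parent_id=NULL are kept.
  - task 1 (Review): parent_id=NULL -> NULL
  - task 2 (Train): parent_id=1 -> Review
  - task 3 (Migrate): parent_id=NULL -> NULL
  - task 4 (Research): parent_id=2 -> Train
  - task 5 (Deploy): parent_id=NULL -> NULL

SQL:
SELECT a.name AS item, b.name AS parent
FROM tasks a
LEFT JOIN tasks b ON a.parent_id = b.id

Result:
item     | parent
---------+-------
Review   | NULL  
Train    | Review
Migrate  | NULL  
Research | Train 
Deploy   | NULL  


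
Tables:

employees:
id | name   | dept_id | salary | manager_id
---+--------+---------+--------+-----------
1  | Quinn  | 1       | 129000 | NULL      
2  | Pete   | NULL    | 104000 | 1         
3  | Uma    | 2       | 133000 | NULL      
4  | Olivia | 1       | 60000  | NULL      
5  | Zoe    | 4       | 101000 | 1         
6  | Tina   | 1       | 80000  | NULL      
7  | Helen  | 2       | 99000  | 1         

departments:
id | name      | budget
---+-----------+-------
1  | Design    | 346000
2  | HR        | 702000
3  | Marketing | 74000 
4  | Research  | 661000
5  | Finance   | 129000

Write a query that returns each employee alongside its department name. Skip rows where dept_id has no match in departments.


INNER JOIN keeps only employees rows whose dept_id matches an id in departments. Walk through each employee:
  - employee 1 (Quinn): dept_id=1 -> matches Design
  - employee 2 (Pete): dept_id=NULL, no match -> dropped
  - employee 3 (Uma): dept_id=2 -> matches HR
  - employee 4 (Olivia): dept_id=1 -> matches Design
  - employee 5 (Zoe): dept_id=4 -> matches Research
  - employee 6 (Tina): dept_id=1 -> matches Design
  - employee 7 (Helen): dept_id=2 -> matches HR
So 1 of 7 rows is dropped.

SQL:
SELECT a.name, b.name AS department
FROM employees a
INNER JOIN departments b ON a.dept_id = b.id

Result:
name   | department
-------+-----------
Quinn  | Design    
Uma    | HR        
Olivia | Design    
Zoe    | Research  
Tina   | Design    
Helen  | HR        


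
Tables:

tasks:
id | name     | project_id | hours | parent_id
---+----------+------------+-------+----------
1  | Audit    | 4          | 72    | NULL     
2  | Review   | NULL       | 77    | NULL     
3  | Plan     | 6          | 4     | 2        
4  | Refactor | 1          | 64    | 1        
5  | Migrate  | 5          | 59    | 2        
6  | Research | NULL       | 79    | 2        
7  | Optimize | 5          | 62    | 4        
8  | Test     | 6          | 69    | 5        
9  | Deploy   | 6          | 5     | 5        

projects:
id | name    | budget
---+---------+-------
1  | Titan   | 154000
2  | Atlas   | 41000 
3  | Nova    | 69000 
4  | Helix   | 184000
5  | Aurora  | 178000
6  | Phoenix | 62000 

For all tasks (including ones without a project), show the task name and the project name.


LEFT JOIN keeps every row from tasks (the left table); where project_id has no match in projects, the project columns become NULL. Walk through each task:
  - task 1 (Audit): project_id=4 -> matches Helix
  - task 2 (Review): project_id=NULL, no match -> kept with NULL
  - task 3 (Plan): project_id=6 -> matches Phoenix
  - task 4 (Refactor): project_id=1 -> matches Titan
  - task 5 (Migrate): project_id=5 -> matches Aurora
  - task 6 (Research): project_id=NULL, no match -> kept with NULL
  - task 7 (Optimize): project_id=5 -> matches Aurora
  - task 8 (Test): project_id=6 -> matches Phoenix
  - task 9 (Deploy): project_id=6 -> matches Phoenix
All 9 rows appear; 2 have NULL project.

SQL:
SELECT a.name, b.name AS project
FROM tasks a
LEFT JOIN projects b ON a.project_id = b.id

Result:
name     | project
---------+--------
Audit    | Helix  
Review   | NULL   
Plan     | Phoenix
Refactor | Titan  
Migrate  | Aurora 
Research | NULL   
Optimize | Aurora 
Test     | Phoenix
Deploy   | Phoenix


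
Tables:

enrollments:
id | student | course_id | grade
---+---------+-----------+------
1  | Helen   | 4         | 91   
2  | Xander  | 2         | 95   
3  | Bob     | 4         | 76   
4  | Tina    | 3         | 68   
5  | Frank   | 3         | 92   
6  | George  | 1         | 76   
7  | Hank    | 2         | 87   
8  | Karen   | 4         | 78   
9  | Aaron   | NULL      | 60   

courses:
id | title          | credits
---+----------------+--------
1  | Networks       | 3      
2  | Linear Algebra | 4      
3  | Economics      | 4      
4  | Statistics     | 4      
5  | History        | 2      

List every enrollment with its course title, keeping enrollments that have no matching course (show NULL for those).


LEFT JOIN keeps every row from enrollments (the left table); where course_id has no match in courses, the course columns become NULL. Walk through each enrollment:
  - enrollment 1 (Helen): course_id=4 -> matches Statistics
  - enrollment 2 (Xander): course_id=2 -> matches Linear Algebra
  - enrollment 3 (Bob): course_id=4 -> matches Statistics
  - enrollment 4 (Tina): course_id=3 -> matches Economics
  - enrollment 5 (Frank): course_id=3 -> matches Economics
  - enrollment 6 (George): course_id=1 -> matches Networks
  - enrollment 7 (Hank): course_id=2 -> matches Linear Algebra
  - enrollment 8 (Karen): course_id=4 -> matches Statistics
  - enrollment 9 (Aaron): course_id=NULL, no match -> kept with NULL
All 9 rows appear; 1 has NULL course.

SQL:
SELECT a.student, b.title AS course
FROM enrollments a
LEFT JOIN courses b ON a.course_id = b.id

Result:
student | course        
--------+---------------
Helen   | Statistics    
Xander  | Linear Algebra
Bob     | Statistics    
Tina    | Economics     
Frank   | Economics     
George  | Networks      
Hank    | Linear Algebra
Karen   | Statistics    
Aaron   | NULL          


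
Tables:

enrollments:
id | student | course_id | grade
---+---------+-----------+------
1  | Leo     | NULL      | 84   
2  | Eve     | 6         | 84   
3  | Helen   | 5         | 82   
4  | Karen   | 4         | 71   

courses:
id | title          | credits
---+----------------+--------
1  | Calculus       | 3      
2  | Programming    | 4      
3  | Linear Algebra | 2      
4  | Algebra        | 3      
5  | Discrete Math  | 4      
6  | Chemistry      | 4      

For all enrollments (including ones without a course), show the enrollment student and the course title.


LEFT JOIN keeps every row from enrollments (the left table); where course_id has no match in courses, the course columns become NULL. Walk through each enrollment:
  - enrollment 1 (Leo): course_id=NULL, no match -> kept with NULL
  - enrollment 2 (Eve): course_id=6 -> matches Chemistry
  - enrollment 3 (Helen): course_id=5 -> matches Discrete Math
  - enrollment 4 (Karen): course_id=4 -> matches Algebra
All 4 rows appear; 1 has NULL course.

SQL:
SELECT a.student, b.title AS course
FROM enrollments a
LEFT JOIN courses b ON a.course_id = b.id

Result:
student | course       
--------+--------------
Leo     | NULL         
Eve     | Chemistry    
Helen   | Discrete Math
Karen   | Algebra      


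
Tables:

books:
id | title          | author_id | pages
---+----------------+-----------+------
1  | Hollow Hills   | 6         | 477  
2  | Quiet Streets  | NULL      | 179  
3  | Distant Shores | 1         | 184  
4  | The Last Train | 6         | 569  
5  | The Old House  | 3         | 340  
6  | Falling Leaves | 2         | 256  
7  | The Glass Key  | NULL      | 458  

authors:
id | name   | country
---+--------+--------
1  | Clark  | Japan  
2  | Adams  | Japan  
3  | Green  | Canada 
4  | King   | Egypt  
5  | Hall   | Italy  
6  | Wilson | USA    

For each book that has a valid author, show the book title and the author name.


INNER JOIN keeps only books rows whose author_id matches an id in authors. Walk through each book:
  - book 1 (Hollow Hills): author_id=6 -> matches Wilson
  - book 2 (Quiet Streets): author_id=NULL, no match -> dropped
  - book 3 (Distant Shores): author_id=1 -> matches Clark
  - book 4 (The Last Train): author_id=6 -> matches Wilson
  - book 5 (The Old House): author_id=3 -> matches Green
  - book 6 (Falling Leaves): author_id=2 -> matches Adams
  - book 7 (The Glass Key): author_id=NULL, no match -> dropped
So 2 of 7 rows are dropped.

SQL:
SELECT a.title, b.name AS author
FROM books a
INNER JOIN authors b ON a.author_id = b.id

Result:
title          | author
---------------+-------
Hollow Hills   | Wilson
Distant Shores | Clark 
The Last Train | Wilson
The Old House  | Green 
Falling Leaves | Adams 


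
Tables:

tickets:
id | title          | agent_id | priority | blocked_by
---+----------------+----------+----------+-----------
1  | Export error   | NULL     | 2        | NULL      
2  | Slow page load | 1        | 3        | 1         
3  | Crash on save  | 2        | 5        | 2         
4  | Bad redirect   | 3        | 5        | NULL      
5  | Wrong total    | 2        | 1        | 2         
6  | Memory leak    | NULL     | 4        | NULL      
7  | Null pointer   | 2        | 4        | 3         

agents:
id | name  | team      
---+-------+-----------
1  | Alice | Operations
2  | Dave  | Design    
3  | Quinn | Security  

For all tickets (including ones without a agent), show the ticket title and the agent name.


LEFT JOIN keeps every row from tickets (the left table); where agent_id has no match in agents, the agent columns become NULL. Walk through each ticket:
  - ticket 1 (Export error): agent_id=NULL, no match -> kept with NULL
  - ticket 2 (Slow page load): agent_id=1 -> matches Alice
  - ticket 3 (Crash on save): agent_id=2 -> matches Dave
  - ticket 4 (Bad redirect): agent_id=3 -> matches Quinn
  - ticket 5 (Wrong total): agent_id=2 -> matches Dave
  - ticket 6 (Memory leak): agent_id=NULL, no match -> kept with NULL
  - ticket 7 (Null pointer): agent_id=2 -> matches Dave
All 7 rows appear; 2 have NULL agent.

SQL:
SELECT a.title, b.name AS agent
FROM tickets a
LEFT JOIN agents b ON a.agent_id = b.id

Result:
title          | agent
---------------+------
Export error   | NULL 
Slow page load | Alice
Crash on save  | Dave 
Bad redirect   | Quinn
Wrong total    | Dave 
Memory leak    | NULL 
Null pointer   | Dave 


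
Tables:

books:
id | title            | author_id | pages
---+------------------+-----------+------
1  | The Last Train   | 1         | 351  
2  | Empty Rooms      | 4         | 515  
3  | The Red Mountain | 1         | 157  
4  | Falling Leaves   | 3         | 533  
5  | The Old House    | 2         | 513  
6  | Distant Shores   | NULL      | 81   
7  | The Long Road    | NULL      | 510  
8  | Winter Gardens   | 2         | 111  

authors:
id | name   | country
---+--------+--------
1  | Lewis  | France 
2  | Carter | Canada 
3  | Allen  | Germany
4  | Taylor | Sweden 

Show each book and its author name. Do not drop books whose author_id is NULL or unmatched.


LEFT JOIN keeps every row from books (the left table); where author_id has no match in authors, the author columns become NULL. Walk through each book:
  - book 1 (The Last Train): author_id=1 -> matches Lewis
  - book 2 (Empty Rooms): author_id=4 -> matches Taylor
  - book 3 (The Red Mountain): author_id=1 -> matches Lewis
  - book 4 (Falling Leaves): author_id=3 -> matches Allen
  - book 5 (The Old House): author_id=2 -> matches Carter
  - book 6 (Distant Shores): author_id=NULL, no match -> kept with NULL
  - book 7 (The Long Road): author_id=NULL, no match -> kept with NULL
  - book 8 (Winter Gardens): author_id=2 -> matches Carter
All 8 rows appear; 2 have NULL author.

SQL:
SELECT a.title, b.name AS author
FROM books a
LEFT JOIN authors b ON a.author_id = b.id

Result:
title            | author
-----------------+-------
The Last Train   | Lewis 
Empty Rooms      | Taylor
The Red Mountain | Lewis 
Falling Leaves   | Allen 
The Old House    | Carter
Distant Shores   | NULL  
The Long Road    | NULL  
Winter Gardens   | Carter


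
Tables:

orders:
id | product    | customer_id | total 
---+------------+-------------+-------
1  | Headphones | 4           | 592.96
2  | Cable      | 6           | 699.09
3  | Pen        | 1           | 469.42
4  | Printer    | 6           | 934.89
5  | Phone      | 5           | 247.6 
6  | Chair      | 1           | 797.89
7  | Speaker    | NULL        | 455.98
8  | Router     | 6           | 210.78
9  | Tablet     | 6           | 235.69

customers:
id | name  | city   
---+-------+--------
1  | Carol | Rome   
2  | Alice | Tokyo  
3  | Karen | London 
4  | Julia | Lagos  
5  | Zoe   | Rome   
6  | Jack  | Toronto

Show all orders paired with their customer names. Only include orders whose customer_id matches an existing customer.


INNER JOIN keeps only orders rows whose customer_id matches an id in customers. Walk through each order:
  - order 1 (Headphones): customer_id=4 -> matches Julia
  - order 2 (Cable): customer_id=6 -> matches Jack
  - order 3 (Pen): customer_id=1 -> matches Carol
  - order 4 (Printer): customer_id=6 -> matches Jack
  - order 5 (Phone): customer_id=5 -> matches Zoe
  - order 6 (Chair): customer_id=1 -> matches Carol
  - order 7 (Speaker): customer_id=NULL, no match -> dropped
  - order 8 (Router): customer_id=6 -> matches Jack
  - order 9 (Tablet): customer_id=6 -> matches Jack
So 1 of 9 rows is dropped.

SQL:
SELECT a.product, b.name AS customer
FROM orders a
INNER JOIN customers b ON a.customer_id = b.id

Result:
product    | customer
-----------+---------
Headphones | Julia   
Cable      | Jack    
Pen        | Carol   
Printer    | Jack    
Phone      | Zoe     
Chair      | Carol   
Router     | Jack    
Tablet     | Jack    


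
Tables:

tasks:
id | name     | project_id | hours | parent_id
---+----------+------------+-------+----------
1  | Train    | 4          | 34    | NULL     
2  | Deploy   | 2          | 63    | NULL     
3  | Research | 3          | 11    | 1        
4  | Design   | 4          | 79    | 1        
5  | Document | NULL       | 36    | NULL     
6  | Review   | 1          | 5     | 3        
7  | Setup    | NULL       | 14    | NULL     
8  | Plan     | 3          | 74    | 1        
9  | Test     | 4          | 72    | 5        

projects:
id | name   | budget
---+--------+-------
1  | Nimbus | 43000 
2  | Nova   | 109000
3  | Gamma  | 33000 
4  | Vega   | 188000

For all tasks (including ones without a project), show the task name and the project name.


LEFT JOIN keeps every row from tasks (the left table); where project_id has no match in projects, the project columns become NULL. Walk through each task:
  - task 1 (Train): project_id=4 -> matches Vega
  - task 2 (Deploy): project_id=2 -> matches Nova
  - task 3 (Research): project_id=3 -> matches Gamma
  - task 4 (Design): project_id=4 -> matches Vega
  - task 5 (Document): project_id=NULL, no match -> kept with NULL
  - task 6 (Review): project_id=1 -> matches Nimbus
  - task 7 (Setup): project_id=NULL, no match -> kept with NULL
  - task 8 (Plan): project_id=3 -> matches Gamma
  - task 9 (Test): project_id=4 -> matches Vega
All 9 rows appear; 2 have NULL project.

SQL:
SELECT a.name, b.name AS project
FROM tasks a
LEFT JOIN projects b ON a.project_id = b.id

Result:
name     | project
---------+--------
Train    | Vega   
Deploy   | Nova   
Research | Gamma  
Design   | Vega   
Document | NULL   
Review   | Nimbus 
Setup    | NULL   
Plan     | Gamma  
Test     | Vega   


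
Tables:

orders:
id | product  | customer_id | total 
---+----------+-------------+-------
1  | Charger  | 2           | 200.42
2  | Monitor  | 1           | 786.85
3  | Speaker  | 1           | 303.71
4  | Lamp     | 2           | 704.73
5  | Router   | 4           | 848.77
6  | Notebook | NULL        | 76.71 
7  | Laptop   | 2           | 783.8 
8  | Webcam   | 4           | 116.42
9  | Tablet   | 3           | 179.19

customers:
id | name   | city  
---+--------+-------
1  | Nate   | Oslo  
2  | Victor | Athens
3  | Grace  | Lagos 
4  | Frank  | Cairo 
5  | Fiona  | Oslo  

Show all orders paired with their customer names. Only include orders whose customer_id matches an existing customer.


INNER JOIN keeps only orders rows whose customer_id matches an id in customers. Walk through each order:
  - order 1 (Charger): customer_id=2 -> matches Victor
  - order 2 (Monitor): customer_id=1 -> matches Nate
  - order 3 (Speaker): customer_id=1 -> matches Nate
  - order 4 (Lamp): customer_id=2 -> matches Victor
  - order 5 (Router): customer_id=4 -> matches Frank
  - order 6 (Notebook): customer_id=NULL, no match -> dropped
  - order 7 (Laptop): customer_id=2 -> matches Victor
  - order 8 (Webcam): customer_id=4 -> matches Frank
  - order 9 (Tablet): customer_id=3 -> matches Grace
So 1 of 9 rows is dropped.

SQL:
SELECT a.product, b.name AS customer
FROM orders a
INNER JOIN customers b ON a.customer_id = b.id

Result:
product | customer
--------+---------
Charger | Victor  
Monitor | Nate    
Speaker | Nate    
Lamp    | Victor  
Router  | Frank   
Laptop  | Victor  
Webcam  | Frank   
Tablet  | Grace   


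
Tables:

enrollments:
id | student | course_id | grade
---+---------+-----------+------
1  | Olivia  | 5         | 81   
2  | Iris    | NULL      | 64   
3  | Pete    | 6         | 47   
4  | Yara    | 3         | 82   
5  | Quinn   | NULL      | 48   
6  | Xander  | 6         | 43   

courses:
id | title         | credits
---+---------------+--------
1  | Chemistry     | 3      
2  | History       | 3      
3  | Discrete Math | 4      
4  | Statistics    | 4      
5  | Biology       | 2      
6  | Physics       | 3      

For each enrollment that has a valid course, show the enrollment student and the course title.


INNER JOIN keeps only enrollments rows whose course_id matches an id in courses. Walk through each enrollment:
  - enrollment 1 (Olivia): course_id=5 -> matches Biology
  - enrollment 2 (Iris): course_id=NULL, no match -> dropped
  - enrollment 3 (Pete): course_id=6 -> matches Physics
  - enrollment 4 (Yara): course_id=3 -> matches Discrete Math
  - enrollment 5 (Quinn): course_id=NULL, no match -> dropped
  - enrollment 6 (Xander): course_id=6 -> matches Physics
So 2 of 6 rows are dropped.

SQL:
SELECT a.student, b.title AS course
FROM enrollments a
INNER JOIN courses b ON a.course_id = b.id

Result:
student | course       
--------+--------------
Olivia  | Biology      
Pete    | Physics      
Yara    | Discrete Math
Xander  | Physics      


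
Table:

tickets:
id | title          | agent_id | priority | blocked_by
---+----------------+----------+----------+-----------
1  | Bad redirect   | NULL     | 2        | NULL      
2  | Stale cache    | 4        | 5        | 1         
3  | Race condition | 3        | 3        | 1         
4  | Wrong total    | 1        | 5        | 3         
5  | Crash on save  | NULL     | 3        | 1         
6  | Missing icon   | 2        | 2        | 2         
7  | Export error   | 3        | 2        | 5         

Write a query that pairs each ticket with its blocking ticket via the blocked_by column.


This is a self-join: tickets is joined to a second copy of itself, matching each row's blocked_by to another row's id. Use LEFT JOIN so rows with blocked_by=NULL are kept.
  - ticket 1 (Bad redirect): blocked_by=NULL -> NULL
  - ticket 2 (Stale cache): blocked_by=1 -> Bad redirect
  - ticket 3 (Race condition): blocked_by=1 -> Bad redirect
  - ticket 4 (Wrong total): blocked_by=3 -> Race condition
  - ticket 5 (Crash on save): blocked_by=1 -> Bad redirect
  - ticket 6 (Missing icon): blocked_by=2 -> Stale cache
  - ticket 7 (Export error): blocked_by=5 -> Crash on save

SQL:
SELECT a.title AS item, b.title AS blocked_by
FROM tickets a
LEFT JOIN tickets b ON a.blocked_by = b.id

Result:
item           | blocked_by    
---------------+---------------
Bad redirect   | NULL          
Stale cache    | Bad redirect  
Race condition | Bad redirect  
Wrong total    | Race condition
Crash on save  | Bad redirect  
Missing icon   | Stale cache   
Export error   | Crash on save 


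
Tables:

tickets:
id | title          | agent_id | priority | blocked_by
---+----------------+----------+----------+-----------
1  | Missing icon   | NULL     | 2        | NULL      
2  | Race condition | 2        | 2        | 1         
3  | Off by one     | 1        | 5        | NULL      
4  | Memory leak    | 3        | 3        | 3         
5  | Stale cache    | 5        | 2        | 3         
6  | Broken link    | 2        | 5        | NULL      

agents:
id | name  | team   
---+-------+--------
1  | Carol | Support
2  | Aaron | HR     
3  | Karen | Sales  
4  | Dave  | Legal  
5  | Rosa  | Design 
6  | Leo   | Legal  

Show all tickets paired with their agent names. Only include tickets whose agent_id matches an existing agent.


INNER JOIN keeps only tickets rows whose agent_id matches an id in agents. Walk through each ticket:
  - ticket 1 (Missing icon): agent_id=NULL, no match -> dropped
  - ticket 2 (Race condition): agent_id=2 -> matches Aaron
  - ticket 3 (Off by one): agent_id=1 -> matches Carol
  - ticket 4 (Memory leak): agent_id=3 -> matches Karen
  - ticket 5 (Stale cache): agent_id=5 -> matches Rosa
  - ticket 6 (Broken link): agent_id=2 -> matches Aaron
So 1 of 6 rows is dropped.

SQL:
SELECT a.title, b.name AS agent
FROM tickets a
INNER JOIN agents b ON a.agent_id = b.id

Result:
title          | agent
---------------+------
Race condition | Aaron
Off by one     | Carol
Memory leak    | Karen
Stale cache    | Rosa 
Broken link    | Aaron


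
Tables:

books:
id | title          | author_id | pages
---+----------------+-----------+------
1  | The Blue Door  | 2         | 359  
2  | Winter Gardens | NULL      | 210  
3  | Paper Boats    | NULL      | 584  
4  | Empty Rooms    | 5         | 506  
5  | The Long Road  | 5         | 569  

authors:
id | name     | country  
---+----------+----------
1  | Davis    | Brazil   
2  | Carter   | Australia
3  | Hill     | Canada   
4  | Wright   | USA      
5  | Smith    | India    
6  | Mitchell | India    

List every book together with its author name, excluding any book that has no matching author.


INNER JOIN keeps only books rows whose author_id matches an id in authors. Walk through each book:
  - book 1 (The Blue Door): author_id=2 -> matches Carter
  - book 2 (Winter Gardens): author_id=NULL, no match -> dropped
  - book 3 (Paper Boats): author_id=NULL, no match -> dropped
  - book 4 (Empty Rooms): author_id=5 -> matches Smith
  - book 5 (The Long Road): author_id=5 -> matches Smith
So 2 of 5 rows are dropped.

SQL:
SELECT a.title, b.name AS author
FROM books a
INNER JOIN authors b ON a.author_id = b.id

Result:
title         | author
--------------+-------
The Blue Door | Carter
Empty Rooms   | Smith 
The Long Road | Smith 


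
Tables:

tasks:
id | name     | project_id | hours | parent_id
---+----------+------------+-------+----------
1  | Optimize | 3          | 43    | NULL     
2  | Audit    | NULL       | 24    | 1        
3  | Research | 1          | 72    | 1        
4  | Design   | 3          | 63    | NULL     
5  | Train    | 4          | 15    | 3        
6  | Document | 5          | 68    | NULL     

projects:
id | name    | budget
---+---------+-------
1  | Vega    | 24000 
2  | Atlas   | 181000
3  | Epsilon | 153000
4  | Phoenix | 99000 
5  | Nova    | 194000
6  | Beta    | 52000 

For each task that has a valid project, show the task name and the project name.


INNER JOIN keeps only tasks rows whose project_id matches an id in projects. Walk through each task:
  - task 1 (Optimize): project_id=3 -> matches Epsilon
  - task 2 (Audit): project_id=NULL, no match -> dropped
  - task 3 (Research): project_id=1 -> matches Vega
  - task 4 (Design): project_id=3 -> matches Epsilon
  - task 5 (Train): project_id=4 -> matches Phoenix
  - task 6 (Document): project_id=5 -> matches Nova
So 1 of 6 rows is dropped.

SQL:
SELECT a.name, b.name AS project
FROM tasks a
INNER JOIN projects b ON a.project_id = b.id

Result:
name     | project
---------+--------
Optimize | Epsilon
Research | Vega   
Design   | Epsilon
Train    | Phoenix
Document | Nova   


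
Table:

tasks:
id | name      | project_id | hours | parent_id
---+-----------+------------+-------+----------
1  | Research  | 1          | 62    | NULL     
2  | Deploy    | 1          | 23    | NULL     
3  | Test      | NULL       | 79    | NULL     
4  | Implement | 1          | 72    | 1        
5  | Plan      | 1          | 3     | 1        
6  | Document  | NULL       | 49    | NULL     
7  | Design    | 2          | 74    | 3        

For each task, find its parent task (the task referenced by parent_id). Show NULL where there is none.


This is a self-join: tasks is joined to a second copy of itself, matching each row's parent_id to another row's id. Use LEFT JOIN so rows with parent_id=NULL are kept.
  - task 1 (Research): parent_id=NULL -> NULL
  - task 2 (Deploy): parent_id=NULL -> NULL
  - task 3 (Test): parent_id=NULL -> NULL
  - task 4 (Implement): parent_id=1 -> Research
  - task 5 (Plan): parent_id=1 -> Research
  - task 6 (Document): parent_id=NULL -> NULL
  - task 7 (Design): parent_id=3 -> Test

SQL:
SELECT a.name AS item, b.name AS parent
FROM tasks a
LEFT JOIN tasks b ON a.parent_id = b.id

Result:
item      | parent  
----------+---------
Research  | NULL    
Deploy    | NULL    
Test      | NULL    
Implement | Research
Plan      | Research
Document  | NULL    
Design    | Test    


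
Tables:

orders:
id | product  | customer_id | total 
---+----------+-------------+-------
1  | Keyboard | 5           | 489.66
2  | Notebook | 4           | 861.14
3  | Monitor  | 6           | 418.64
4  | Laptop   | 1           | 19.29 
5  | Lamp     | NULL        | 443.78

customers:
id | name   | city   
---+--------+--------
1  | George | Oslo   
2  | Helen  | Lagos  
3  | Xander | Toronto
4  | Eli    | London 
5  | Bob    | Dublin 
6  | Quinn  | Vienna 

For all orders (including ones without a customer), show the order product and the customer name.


LEFT JOIN keeps every row from orders (the left table); where customer_id has no match in customers, the customer columns become NULL. Walk through each order:
  - order 1 (Keyboard): customer_id=5 -> matches Bob
  - order 2 (Notebook): customer_id=4 -> matches Eli
  - order 3 (Monitor): customer_id=6 -> matches Quinn
  - order 4 (Laptop): customer_id=1 -> matches George
  - order 5 (Lamp): customer_id=NULL, no match -> kept with NULL
All 5 rows appear; 1 has NULL customer.

SQL:
SELECT a.product, b.name AS customer
FROM orders a
LEFT JOIN customers b ON a.customer_id = b.id

Result:
product  | customer
---------+---------
Keyboard | Bob     
Notebook | Eli     
Monitor  | Quinn   
Laptop   | George  
Lamp     | NULL    


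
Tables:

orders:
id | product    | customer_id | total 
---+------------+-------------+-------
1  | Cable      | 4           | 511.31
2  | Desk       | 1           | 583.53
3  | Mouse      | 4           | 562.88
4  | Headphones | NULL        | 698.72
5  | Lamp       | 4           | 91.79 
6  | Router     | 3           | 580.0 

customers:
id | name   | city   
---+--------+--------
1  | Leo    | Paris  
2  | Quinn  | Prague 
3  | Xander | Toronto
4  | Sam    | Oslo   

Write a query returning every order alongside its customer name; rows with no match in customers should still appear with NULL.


LEFT JOIN keeps every row from orders (the left table); where customer_id has no match in customers, the customer columns become NULL. Walk through each order:
  - order 1 (Cable): customer_id=4 -> matches Sam
  - order 2 (Desk): customer_id=1 -> matches Leo
  - order 3 (Mouse): customer_id=4 -> matches Sam
  - order 4 (Headphones): customer_id=NULL, no match -> kept with NULL
  - order 5 (Lamp): customer_id=4 -> matches Sam
  - order 6 (Router): customer_id=3 -> matches Xander
All 6 rows appear; 1 has NULL customer.

SQL:
SELECT a.product, b.name AS customer
FROM orders a
LEFT JOIN customers b ON a.customer_id = b.id

Result:
product    | customer
-----------+---------
Cable      | Sam     
Desk       | Leo     
Mouse      | Sam     
Headphones | NULL    
Lamp       | Sam     
Router     | Xander  


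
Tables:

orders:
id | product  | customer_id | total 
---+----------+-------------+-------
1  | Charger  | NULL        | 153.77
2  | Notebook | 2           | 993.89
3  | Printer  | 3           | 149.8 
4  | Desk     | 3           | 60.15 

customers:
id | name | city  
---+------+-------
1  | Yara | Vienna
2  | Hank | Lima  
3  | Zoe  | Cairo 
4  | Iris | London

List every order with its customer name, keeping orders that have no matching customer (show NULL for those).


LEFT JOIN keeps every row from orders (the left table); where customer_id has no match in customers, the customer columns become NULL. Walk through each order:
  - order 1 (Charger): customer_id=NULL, no match -> kept with NULL
  - order 2 (Notebook): customer_id=2 -> matches Hank
  - order 3 (Printer): customer_id=3 -> matches Zoe
  - order 4 (Desk): customer_id=3 -> matches Zoe
All 4 rows appear; 1 has NULL customer.

SQL:
SELECT a.product, b.name AS customer
FROM orders a
LEFT JOIN customers b ON a.customer_id = b.id

Result:
product  | customer
---------+---------
Charger  | NULL    
Notebook | Hank    
Printer  | Zoe     
Desk     | Zoe     


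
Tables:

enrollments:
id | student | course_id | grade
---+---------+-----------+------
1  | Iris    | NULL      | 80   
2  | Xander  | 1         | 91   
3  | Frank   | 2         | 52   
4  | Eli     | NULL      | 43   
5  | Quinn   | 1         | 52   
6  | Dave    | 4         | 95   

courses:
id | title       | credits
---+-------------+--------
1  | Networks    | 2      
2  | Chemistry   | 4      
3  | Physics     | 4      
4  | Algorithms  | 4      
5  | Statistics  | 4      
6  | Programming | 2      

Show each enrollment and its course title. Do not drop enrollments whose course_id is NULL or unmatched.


LEFT JOIN keeps every row from enrollments (the left table); where course_id has no match in courses, the course columns become NULL. Walk through each enrollment:
  - enrollment 1 (Iris): course_id=NULL, no match -> kept with NULL
  - enrollment 2 (Xander): course_id=1 -> matches Networks
  - enrollment 3 (Frank): course_id=2 -> matches Chemistry
  - enrollment 4 (Eli): course_id=NULL, no match -> kept with NULL
  - enrollment 5 (Quinn): course_id=1 -> matches Networks
  - enrollment 6 (Dave): course_id=4 -> matches Algorithms
All 6 rows appear; 2 have NULL course.

SQL:
SELECT a.student, b.title AS course
FROM enrollments a
LEFT JOIN courses b ON a.course_id = b.id

Result:
student | course    
--------+-----------
Iris    | NULL      
Xander  | Networks  
Frank   | Chemistry 
Eli     | NULL      
Quinn   | Networks  
Dave    | Algorithms


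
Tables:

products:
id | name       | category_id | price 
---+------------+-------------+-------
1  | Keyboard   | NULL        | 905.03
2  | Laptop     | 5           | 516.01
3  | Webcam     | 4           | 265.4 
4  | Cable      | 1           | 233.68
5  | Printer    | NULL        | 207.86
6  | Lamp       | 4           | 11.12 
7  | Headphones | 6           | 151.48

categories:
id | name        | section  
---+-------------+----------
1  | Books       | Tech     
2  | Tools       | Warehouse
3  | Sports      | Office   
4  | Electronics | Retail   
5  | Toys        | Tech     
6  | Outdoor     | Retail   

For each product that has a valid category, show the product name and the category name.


INNER JOIN keeps only products rows whose category_id matches an id in categories. Walk through each product:
  - product 1 (Keyboard): category_id=NULL, no match -> dropped
  - product 2 (Laptop): category_id=5 -> matches Toys
  - product 3 (Webcam): category_id=4 -> matches Electronics
  - product 4 (Cable): category_id=1 -> matches Books
  - product 5 (Printer): category_id=NULL, no match -> dropped
  - product 6 (Lamp): category_id=4 -> matches Electronics
  - product 7 (Headphones): category_id=6 -> matches Outdoor
So 2 of 7 rows are dropped.

SQL:
SELECT a.name, b.name AS category
FROM products a
INNER JOIN categories b ON a.category_id = b.id

Result:
name       | category   
-----------+------------
Laptop     | Toys       
Webcam     | Electronics
Cable      | Books      
Lamp       | Electronics
Headphones | Outdoor    


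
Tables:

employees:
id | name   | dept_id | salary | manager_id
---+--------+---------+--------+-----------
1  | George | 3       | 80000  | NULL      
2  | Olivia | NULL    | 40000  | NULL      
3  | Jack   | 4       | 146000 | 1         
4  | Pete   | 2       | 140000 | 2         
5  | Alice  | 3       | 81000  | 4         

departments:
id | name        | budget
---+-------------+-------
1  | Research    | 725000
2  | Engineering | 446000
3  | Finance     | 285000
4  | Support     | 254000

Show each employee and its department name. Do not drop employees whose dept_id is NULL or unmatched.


LEFT JOIN keeps every row from employees (the left table); where dept_id has no match in departments, the department columns become NULL. Walk through each employee:
  - employee 1 (George): dept_id=3 -> matches Finance
  - employee 2 (Olivia): dept_id=NULL, no match -> kept with NULL
  - employee 3 (Jack): dept_id=4 -> matches Support
  - employee 4 (Pete): dept_id=2 -> matches Engineering
  - employee 5 (Alice): dept_id=3 -> matches Finance
All 5 rows appear; 1 has NULL department.

SQL:
SELECT a.name, b.name AS department
FROM employees a
LEFT JOIN departments b ON a.dept_id = b.id

Result:
name   | department 
-------+------------
George | Finance    
Olivia | NULL       
Jack   | Support    
Pete   | Engineering
Alice  | Finance    


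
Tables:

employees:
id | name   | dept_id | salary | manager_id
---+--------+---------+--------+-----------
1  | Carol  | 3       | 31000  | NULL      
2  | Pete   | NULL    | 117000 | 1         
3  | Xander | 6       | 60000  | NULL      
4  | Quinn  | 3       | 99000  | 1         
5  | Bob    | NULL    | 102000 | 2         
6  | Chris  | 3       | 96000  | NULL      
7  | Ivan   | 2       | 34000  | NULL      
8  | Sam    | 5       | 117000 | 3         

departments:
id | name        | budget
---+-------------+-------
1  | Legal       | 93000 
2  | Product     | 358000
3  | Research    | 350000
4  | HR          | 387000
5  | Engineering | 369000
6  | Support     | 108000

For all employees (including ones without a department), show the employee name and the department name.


LEFT JOIN keeps every row from employees (the left table); where dept_id has no match in departments, the department columns become NULL. Walk through each employee:
  - employee 1 (Carol): dept_id=3 -> matches Research
  - employee 2 (Pete): dept_id=NULL, no match -> kept with NULL
  - employee 3 (Xander): dept_id=6 -> matches Support
  - employee 4 (Quinn): dept_id=3 -> matches Research
  - employee 5 (Bob): dept_id=NULL, no match -> kept with NULL
  - employee 6 (Chris): dept_id=3 -> matches Research
  - employee 7 (Ivan): dept_id=2 -> matches Product
  - employee 8 (Sam): dept_id=5 -> matches Engineering
All 8 rows appear; 2 have NULL department.

SQL:
SELECT a.name, b.name AS department
FROM employees a
LEFT JOIN departments b ON a.dept_id = b.id

Result:
name   | department 
-------+------------
Carol  | Research   
Pete   | NULL       
Xander | Support    
Quinn  | Research   
Bob    | NULL       
Chris  | Research   
Ivan   | Product    
Sam    | Engineering


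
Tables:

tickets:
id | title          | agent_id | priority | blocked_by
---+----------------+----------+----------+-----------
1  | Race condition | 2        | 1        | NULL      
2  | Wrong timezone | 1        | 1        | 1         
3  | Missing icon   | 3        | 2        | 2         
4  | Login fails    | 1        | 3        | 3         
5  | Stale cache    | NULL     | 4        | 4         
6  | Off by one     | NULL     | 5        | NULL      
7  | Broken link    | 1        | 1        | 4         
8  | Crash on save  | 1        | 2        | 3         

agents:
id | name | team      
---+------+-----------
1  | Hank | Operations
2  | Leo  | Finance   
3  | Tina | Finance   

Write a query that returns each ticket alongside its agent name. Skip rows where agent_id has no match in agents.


INNER JOIN keeps only tickets rows whose agent_id matches an id in agents. Walk through each ticket:
  - ticket 1 (Race condition): agent_id=2 -> matches Leo
  - ticket 2 (Wrong timezone): agent_id=1 -> matches Hank
  - ticket 3 (Missing icon): agent_id=3 -> matches Tina
  - ticket 4 (Login fails): agent_id=1 -> matches Hank
  - ticket 5 (Stale cache): agent_id=NULL, no match -> dropped
  - ticket 6 (Off by one): agent_id=NULL, no match -> dropped
  - ticket 7 (Broken link): agent_id=1 -> matches Hank
  - ticket 8 (Crash on save): agent_id=1 -> matches Hank
So 2 of 8 rows are dropped.

SQL:
SELECT a.title, b.name AS agent
FROM tickets a
INNER JOIN agents b ON a.agent_id = b.id

Result:
title          | agent
---------------+------
Race condition | Leo  
Wrong timezone | Hank 
Missing icon   | Tina 
Login fails    | Hank 
Broken link    | Hank 
Crash on save  | Hank 


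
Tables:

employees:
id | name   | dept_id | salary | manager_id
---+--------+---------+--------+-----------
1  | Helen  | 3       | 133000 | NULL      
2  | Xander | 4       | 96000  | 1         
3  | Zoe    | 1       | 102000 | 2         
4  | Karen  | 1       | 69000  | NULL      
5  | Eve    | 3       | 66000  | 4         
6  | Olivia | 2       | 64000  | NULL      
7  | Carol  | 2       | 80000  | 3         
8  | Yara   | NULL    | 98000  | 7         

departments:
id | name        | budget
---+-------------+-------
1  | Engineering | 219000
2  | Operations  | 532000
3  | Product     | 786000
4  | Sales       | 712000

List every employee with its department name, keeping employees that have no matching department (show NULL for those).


LEFT JOIN keeps every row from employees (the left table); where dept_id has no match in departments, the department columns become NULL. Walk through each employee:
  - employee 1 (Helen): dept_id=3 -> matches Product
  - employee 2 (Xander): dept_id=4 -> matches Sales
  - employee 3 (Zoe): dept_id=1 -> matches Engineering
  - employee 4 (Karen): dept_id=1 -> matches Engineering
  - employee 5 (Eve): dept_id=3 -> matches Product
  - employee 6 (Olivia): dept_id=2 -> matches Operations
  - employee 7 (Carol): dept_id=2 -> matches Operations
  - employee 8 (Yara): dept_id=NULL, no match -> kept with NULL
All 8 rows appear; 1 has NULL department.

SQL:
SELECT a.name, b.name AS department
FROM employees a
LEFT JOIN departments b ON a.dept_id = b.id

Result:
name   | department 
-------+------------
Helen  | Product    
Xander | Sales      
Zoe    | Engineering
Karen  | Engineering
Eve    | Product    
Olivia | Operations 
Carol  | Operations 
Yara   | NULL       
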